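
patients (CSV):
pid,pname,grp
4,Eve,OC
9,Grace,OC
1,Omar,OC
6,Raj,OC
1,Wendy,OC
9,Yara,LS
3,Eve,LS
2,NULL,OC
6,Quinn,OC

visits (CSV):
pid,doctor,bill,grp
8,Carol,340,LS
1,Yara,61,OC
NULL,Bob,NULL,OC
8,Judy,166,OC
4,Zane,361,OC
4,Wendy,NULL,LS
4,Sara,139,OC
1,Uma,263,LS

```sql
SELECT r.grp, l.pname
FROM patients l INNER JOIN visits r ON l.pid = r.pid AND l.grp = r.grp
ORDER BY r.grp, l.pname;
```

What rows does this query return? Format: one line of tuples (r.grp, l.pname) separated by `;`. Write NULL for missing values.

(OC, Eve); (OC, Eve); (OC, Omar); (OC, Wendy)

INNER JOIN keeps only pairs where the ON condition holds.
Matching on l.pid = r.pid AND l.grp = r.grp. A NULL in a compared column never satisfies the condition.
Matched pairs: 4.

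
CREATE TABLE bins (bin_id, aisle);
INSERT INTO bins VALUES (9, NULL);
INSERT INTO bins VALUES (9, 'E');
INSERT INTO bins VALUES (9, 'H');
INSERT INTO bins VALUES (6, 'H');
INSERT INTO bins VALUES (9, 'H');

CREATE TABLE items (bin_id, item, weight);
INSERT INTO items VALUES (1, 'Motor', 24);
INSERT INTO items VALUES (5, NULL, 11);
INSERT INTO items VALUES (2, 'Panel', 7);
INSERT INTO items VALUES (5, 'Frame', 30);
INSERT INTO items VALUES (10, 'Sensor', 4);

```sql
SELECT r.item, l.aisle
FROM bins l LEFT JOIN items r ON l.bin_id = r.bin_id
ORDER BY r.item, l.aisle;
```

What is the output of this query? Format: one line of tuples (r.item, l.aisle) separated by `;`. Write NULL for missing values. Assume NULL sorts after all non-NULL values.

(NULL, E); (NULL, H); (NULL, H); (NULL, H); (NULL, NULL)

LEFT JOIN keeps every row from `bins`; unmatched rows get NULL for `items`'s columns.
Matching on l.bin_id = r.bin_id.
Matched pairs: 0; unmatched l rows kept: 5.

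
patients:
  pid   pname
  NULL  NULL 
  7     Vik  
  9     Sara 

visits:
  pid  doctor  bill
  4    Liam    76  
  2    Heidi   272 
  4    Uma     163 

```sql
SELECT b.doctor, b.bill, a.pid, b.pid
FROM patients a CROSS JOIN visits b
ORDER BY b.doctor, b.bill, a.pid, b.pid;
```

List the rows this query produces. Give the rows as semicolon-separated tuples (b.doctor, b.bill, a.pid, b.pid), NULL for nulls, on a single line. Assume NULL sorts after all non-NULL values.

CROSS JOIN pairs every row of `patients` with every row of `visits`: 3 × 3 = 9 rows.
After projecting and ordering:
b.doctor | b.bill | a.pid | b.pid
Heidi | 272 | 7 | 2
Heidi | 272 | 9 | 2
Heidi | 272 | NULL | 2
Liam | 76 | 7 | 4
Liam | 76 | 9 | 4
Liam | 76 | NULL | 4
Uma | 163 | 7 | 4
Uma | 163 | 9 | 4
Uma | 163 | NULL | 4

(Heidi, 272, 7, 2); (Heidi, 272, 9, 2); (Heidi, 272, NULL, 2); (Liam, 76, 7, 4); (Liam, 76, 9, 4); (Liam, 76, NULL, 4); (Uma, 163, 7, 4); (Uma, 163, 9, 4); (Uma, 163, NULL, 4)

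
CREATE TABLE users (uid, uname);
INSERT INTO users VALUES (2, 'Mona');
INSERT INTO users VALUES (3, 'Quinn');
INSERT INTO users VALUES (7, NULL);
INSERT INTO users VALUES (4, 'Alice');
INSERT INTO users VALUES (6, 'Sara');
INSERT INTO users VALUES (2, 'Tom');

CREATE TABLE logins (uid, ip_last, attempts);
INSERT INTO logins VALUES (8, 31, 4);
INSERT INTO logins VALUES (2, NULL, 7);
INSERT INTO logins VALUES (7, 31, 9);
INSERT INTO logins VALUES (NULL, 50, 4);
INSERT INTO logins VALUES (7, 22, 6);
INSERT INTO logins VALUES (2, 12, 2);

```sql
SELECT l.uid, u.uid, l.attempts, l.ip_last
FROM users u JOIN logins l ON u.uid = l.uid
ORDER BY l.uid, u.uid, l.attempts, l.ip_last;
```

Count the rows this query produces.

INNER JOIN keeps only pairs where the ON condition holds.
Matching on u.uid = l.uid. A NULL in a compared column never satisfies the condition.
- uid=2: 2 matching l row(s), so 2 row(s) emitted.
- uid=3: no matching l row, dropped.
- uid=7: 2 matching l row(s), so 2 row(s) emitted.
- uid=4: no matching l row, dropped.
- uid=6: no matching l row, dropped.
- uid=2: 2 matching l row(s), so 2 row(s) emitted.
Total: 6 rows.

6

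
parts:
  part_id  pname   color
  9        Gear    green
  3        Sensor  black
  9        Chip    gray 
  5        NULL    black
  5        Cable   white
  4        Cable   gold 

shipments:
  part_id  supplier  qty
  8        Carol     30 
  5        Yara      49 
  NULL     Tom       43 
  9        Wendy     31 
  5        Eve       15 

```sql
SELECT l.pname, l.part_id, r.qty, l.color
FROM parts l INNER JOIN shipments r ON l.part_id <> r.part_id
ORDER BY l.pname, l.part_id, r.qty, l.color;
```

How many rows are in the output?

INNER JOIN keeps only pairs where the ON condition holds.
Matching on l.part_id <> r.part_id. A NULL in a compared column never satisfies the condition.
Matched pairs: 18.
Total: 18 rows.

18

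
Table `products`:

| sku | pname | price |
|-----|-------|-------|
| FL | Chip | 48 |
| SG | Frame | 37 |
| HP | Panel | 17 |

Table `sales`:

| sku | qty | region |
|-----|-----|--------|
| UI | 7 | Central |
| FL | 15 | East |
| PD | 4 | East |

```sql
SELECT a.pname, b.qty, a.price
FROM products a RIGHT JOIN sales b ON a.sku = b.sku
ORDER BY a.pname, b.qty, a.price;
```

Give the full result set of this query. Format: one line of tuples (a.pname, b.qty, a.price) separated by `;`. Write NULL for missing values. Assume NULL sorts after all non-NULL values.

(Chip, 15, 48); (NULL, 4, NULL); (NULL, 7, NULL)

RIGHT JOIN keeps every row from `sales`; unmatched rows get NULL for `products`'s columns.
Matching on a.sku = b.sku.
- a[0] sku=FL → 1 match(es) in b → 1 row(s).
- a[1] sku=SG → no match.
- a[2] sku=HP → no match.
- 2 row(s) from b found no a partner → padded with NULL.
After projecting and ordering:
a.pname | b.qty | a.price
Chip | 15 | 48
NULL | 4 | NULL
NULL | 7 | NULL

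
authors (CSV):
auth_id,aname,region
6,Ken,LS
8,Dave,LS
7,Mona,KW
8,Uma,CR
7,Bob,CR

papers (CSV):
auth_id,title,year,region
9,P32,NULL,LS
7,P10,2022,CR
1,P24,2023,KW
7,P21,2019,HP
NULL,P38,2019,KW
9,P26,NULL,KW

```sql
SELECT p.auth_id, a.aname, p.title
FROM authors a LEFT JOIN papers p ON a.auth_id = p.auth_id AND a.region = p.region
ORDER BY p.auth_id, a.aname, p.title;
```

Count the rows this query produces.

5

LEFT JOIN keeps every row from `authors`; unmatched rows get NULL for `papers`'s columns.
Matching on a.auth_id = p.auth_id AND a.region = p.region. A NULL in a compared column never satisfies the condition.
- auth_id=6, region=LS: no p row matches, row kept with p columns NULL.
- auth_id=8, region=LS: no p row matches, row kept with p columns NULL.
- auth_id=7, region=KW: no p row matches, row kept with p columns NULL.
- auth_id=8, region=CR: no p row matches, row kept with p columns NULL.
- auth_id=7, region=CR: 1 matching p row(s), so 1 row(s) emitted.
Total: 1 matched + 4 padded = 5 rows.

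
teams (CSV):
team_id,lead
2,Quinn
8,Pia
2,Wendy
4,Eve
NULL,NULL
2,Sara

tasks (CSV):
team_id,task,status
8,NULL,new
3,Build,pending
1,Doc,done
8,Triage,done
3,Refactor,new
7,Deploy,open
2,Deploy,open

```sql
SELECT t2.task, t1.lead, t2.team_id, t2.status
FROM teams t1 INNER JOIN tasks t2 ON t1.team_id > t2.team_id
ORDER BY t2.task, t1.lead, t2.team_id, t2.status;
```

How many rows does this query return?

INNER JOIN keeps only pairs where the ON condition holds.
Matching on t1.team_id > t2.team_id. A NULL in a compared column never satisfies the condition.
Matched pairs: 12.
Total: 12 rows.

12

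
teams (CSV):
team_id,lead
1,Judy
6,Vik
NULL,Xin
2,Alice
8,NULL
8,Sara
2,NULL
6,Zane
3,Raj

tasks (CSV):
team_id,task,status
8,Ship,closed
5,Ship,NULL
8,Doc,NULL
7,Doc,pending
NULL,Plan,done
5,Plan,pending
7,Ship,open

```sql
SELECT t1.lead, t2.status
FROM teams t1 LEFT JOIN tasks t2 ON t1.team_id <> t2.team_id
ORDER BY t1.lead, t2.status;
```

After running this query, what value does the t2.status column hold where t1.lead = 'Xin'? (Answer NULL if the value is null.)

LEFT JOIN keeps every row from `teams`; unmatched rows get NULL for `tasks`'s columns.
Matching on t1.team_id <> t2.team_id. A NULL in a compared column never satisfies the condition.
Matched pairs: 44; unmatched t1 rows kept: 1.

NULL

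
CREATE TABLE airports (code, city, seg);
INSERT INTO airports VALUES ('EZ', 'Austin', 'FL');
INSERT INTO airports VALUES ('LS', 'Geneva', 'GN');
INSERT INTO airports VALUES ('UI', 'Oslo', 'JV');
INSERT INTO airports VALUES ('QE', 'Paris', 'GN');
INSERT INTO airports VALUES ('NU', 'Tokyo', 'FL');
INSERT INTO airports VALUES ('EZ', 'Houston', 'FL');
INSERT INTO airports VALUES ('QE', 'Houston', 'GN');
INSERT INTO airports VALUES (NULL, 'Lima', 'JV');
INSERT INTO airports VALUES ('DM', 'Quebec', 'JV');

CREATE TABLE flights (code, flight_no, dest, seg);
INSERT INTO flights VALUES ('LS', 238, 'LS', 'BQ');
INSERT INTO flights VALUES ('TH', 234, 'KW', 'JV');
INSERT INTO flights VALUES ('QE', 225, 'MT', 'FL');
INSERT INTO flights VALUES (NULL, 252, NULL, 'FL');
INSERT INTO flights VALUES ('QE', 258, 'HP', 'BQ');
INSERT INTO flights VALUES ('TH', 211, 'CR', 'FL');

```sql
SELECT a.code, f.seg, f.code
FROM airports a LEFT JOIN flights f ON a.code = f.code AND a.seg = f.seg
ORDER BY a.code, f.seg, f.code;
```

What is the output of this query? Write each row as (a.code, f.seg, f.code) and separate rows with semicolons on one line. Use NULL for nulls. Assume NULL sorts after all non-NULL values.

(DM, NULL, NULL); (EZ, NULL, NULL); (EZ, NULL, NULL); (LS, NULL, NULL); (NU, NULL, NULL); (QE, NULL, NULL); (QE, NULL, NULL); (UI, NULL, NULL); (NULL, NULL, NULL)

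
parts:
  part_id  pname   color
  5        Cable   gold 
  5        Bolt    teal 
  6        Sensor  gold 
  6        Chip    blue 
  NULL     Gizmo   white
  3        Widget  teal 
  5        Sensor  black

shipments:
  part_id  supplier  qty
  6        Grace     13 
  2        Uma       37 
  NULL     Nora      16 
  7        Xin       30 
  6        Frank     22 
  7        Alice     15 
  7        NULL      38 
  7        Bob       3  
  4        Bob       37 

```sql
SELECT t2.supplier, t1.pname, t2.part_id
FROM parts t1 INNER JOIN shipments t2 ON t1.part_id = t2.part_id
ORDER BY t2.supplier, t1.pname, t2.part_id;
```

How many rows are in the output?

4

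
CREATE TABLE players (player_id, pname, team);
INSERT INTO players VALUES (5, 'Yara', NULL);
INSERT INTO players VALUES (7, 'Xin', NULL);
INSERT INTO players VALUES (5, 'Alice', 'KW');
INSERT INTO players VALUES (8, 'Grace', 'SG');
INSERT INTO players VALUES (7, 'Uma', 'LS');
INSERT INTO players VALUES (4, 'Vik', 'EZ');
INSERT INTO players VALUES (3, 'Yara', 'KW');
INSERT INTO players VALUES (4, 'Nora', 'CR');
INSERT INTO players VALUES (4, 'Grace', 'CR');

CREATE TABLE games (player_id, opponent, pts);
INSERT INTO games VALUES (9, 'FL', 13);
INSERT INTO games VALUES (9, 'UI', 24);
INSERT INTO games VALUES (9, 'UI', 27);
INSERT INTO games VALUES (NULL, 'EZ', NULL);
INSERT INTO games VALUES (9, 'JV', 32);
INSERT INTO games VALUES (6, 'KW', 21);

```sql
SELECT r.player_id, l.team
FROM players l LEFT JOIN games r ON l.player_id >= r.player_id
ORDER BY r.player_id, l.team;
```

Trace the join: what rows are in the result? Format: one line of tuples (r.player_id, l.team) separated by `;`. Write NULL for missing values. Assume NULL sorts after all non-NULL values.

(6, LS); (6, SG); (6, NULL); (NULL, CR); (NULL, CR); (NULL, EZ); (NULL, KW); (NULL, KW); (NULL, NULL)

LEFT JOIN keeps every row from `players`; unmatched rows get NULL for `games`'s columns.
Matching on l.player_id >= r.player_id. A NULL in a compared column never satisfies the condition.
- l[0] player_id=5 → no match; kept with NULLs on the r side.
- l[1] player_id=7 → 1 match(es) in r → 1 row(s).
- l[2] player_id=5 → no match; kept with NULLs on the r side.
- l[3] player_id=8 → 1 match(es) in r → 1 row(s).
- l[4] player_id=7 → 1 match(es) in r → 1 row(s).
- l[5] player_id=4 → no match; kept with NULLs on the r side.
- l[6] player_id=3 → no match; kept with NULLs on the r side.
- l[7] player_id=4 → no match; kept with NULLs on the r side.
- l[8] player_id=4 → no match; kept with NULLs on the r side.
After projecting and ordering:
r.player_id | l.team
6 | LS
6 | SG
6 | NULL
NULL | CR
NULL | CR
NULL | EZ
NULL | KW
NULL | KW
NULL | NULL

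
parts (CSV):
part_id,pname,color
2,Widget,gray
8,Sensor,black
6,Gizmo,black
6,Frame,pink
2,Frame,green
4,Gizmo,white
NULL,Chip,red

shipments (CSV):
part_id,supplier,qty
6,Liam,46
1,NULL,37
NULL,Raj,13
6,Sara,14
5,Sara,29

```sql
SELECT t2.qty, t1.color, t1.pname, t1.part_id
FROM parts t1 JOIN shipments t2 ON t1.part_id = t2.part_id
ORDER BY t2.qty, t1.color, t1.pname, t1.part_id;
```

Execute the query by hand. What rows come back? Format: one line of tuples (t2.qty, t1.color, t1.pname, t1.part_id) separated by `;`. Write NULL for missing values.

(14, black, Gizmo, 6); (14, pink, Frame, 6); (46, black, Gizmo, 6); (46, pink, Frame, 6)

INNER JOIN keeps only pairs where the ON condition holds.
Matching on t1.part_id = t2.part_id. A NULL in a compared column never satisfies the condition.
- t1[0] part_id=2 → no match; dropped.
- t1[1] part_id=8 → no match; dropped.
- t1[2] part_id=6 → 2 match(es) in t2 → 2 row(s).
- t1[3] part_id=6 → 2 match(es) in t2 → 2 row(s).
- t1[4] part_id=2 → no match; dropped.
- t1[5] part_id=4 → no match; dropped.
- t1[6] part_id=NULL → no match; dropped.
After projecting and ordering:
t2.qty | t1.color | t1.pname | t1.part_id
14 | black | Gizmo | 6
14 | pink | Frame | 6
46 | black | Gizmo | 6
46 | pink | Frame | 6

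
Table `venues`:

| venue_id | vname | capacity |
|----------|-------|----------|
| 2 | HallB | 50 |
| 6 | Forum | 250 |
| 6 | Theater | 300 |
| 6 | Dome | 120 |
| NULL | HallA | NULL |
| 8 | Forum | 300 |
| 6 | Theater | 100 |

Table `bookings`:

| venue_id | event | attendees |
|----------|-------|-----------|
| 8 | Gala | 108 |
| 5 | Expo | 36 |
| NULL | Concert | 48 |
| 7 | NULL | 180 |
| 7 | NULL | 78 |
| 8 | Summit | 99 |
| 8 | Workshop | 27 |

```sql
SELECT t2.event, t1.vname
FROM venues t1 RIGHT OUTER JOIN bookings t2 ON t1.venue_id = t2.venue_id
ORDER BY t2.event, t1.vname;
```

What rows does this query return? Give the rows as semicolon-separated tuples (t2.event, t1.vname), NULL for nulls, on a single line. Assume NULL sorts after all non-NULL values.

RIGHT JOIN keeps every row from `bookings`; unmatched rows get NULL for `venues`'s columns.
Matching on t1.venue_id = t2.venue_id. A NULL in a compared column never satisfies the condition.
Matched pairs: 3; unmatched t2 rows kept: 4.

(Concert, NULL); (Expo, NULL); (Gala, Forum); (Summit, Forum); (Workshop, Forum); (NULL, NULL); (NULL, NULL)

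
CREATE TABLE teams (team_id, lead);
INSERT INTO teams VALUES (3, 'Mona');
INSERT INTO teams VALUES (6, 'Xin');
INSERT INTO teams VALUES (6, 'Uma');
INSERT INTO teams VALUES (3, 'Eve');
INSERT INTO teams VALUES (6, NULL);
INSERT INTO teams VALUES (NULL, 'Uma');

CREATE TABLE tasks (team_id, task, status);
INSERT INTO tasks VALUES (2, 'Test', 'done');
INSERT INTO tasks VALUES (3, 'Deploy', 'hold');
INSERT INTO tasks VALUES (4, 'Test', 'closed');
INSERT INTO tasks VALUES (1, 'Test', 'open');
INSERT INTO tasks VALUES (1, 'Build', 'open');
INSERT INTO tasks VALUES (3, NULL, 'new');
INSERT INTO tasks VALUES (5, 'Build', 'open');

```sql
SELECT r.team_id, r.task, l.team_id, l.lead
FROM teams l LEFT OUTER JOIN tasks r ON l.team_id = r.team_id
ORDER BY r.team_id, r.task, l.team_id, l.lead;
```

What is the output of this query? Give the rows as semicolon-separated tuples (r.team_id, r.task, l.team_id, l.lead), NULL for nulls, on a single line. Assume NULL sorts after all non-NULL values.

(3, Deploy, 3, Eve); (3, Deploy, 3, Mona); (3, NULL, 3, Eve); (3, NULL, 3, Mona); (NULL, NULL, 6, Uma); (NULL, NULL, 6, Xin); (NULL, NULL, 6, NULL); (NULL, NULL, NULL, Uma)

LEFT JOIN keeps every row from `teams`; unmatched rows get NULL for `tasks`'s columns.
Matching on l.team_id = r.team_id. A NULL in a compared column never satisfies the condition.
- l row (team_id=3): matches 2 r row(s) → 2 output row(s).
- l row (team_id=6): no match → kept, r columns NULL.
- l row (team_id=6): no match → kept, r columns NULL.
- l row (team_id=3): matches 2 r row(s) → 2 output row(s).
- l row (team_id=6): no match → kept, r columns NULL.
- l row (team_id=NULL): no match → kept, r columns NULL.
After projecting and ordering:
r.team_id | r.task | l.team_id | l.lead
3 | Deploy | 3 | Eve
3 | Deploy | 3 | Mona
3 | NULL | 3 | Eve
3 | NULL | 3 | Mona
NULL | NULL | 6 | Uma
NULL | NULL | 6 | Xin
NULL | NULL | 6 | NULL
NULL | NULL | NULL | Uma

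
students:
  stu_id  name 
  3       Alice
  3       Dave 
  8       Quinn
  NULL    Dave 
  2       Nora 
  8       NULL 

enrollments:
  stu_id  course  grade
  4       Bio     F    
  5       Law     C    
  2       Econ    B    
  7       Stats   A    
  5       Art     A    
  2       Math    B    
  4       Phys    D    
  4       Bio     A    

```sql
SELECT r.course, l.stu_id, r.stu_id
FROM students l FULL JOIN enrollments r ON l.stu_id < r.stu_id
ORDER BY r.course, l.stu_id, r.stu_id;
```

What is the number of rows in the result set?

23

FULL OUTER JOIN keeps every row from both sides; unmatched rows get NULL for the other side's columns.
Matching on l.stu_id < r.stu_id. A NULL in a compared column never satisfies the condition.
Matched pairs: 18; unmatched l rows kept: 3; unmatched r rows kept: 2.
Total: 18 matched + 5 padded = 23 rows.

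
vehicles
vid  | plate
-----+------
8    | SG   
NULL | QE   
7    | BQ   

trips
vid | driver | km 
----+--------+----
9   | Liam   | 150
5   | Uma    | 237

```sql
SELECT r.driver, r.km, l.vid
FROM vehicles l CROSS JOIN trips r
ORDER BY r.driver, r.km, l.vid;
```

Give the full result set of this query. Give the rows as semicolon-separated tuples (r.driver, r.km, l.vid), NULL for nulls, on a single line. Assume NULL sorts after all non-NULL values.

(Liam, 150, 7); (Liam, 150, 8); (Liam, 150, NULL); (Uma, 237, 7); (Uma, 237, 8); (Uma, 237, NULL)

CROSS JOIN pairs every row of `vehicles` with every row of `trips`: 3 × 2 = 6 rows.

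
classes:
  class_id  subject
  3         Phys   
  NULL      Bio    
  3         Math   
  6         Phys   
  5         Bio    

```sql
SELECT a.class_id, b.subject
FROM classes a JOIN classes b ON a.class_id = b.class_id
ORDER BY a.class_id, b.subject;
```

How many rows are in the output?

6

INNER JOIN keeps only pairs where the ON condition holds.
Matching on a.class_id = b.class_id. A NULL in a compared column never satisfies the condition.
- class_id=3: 2 matching b row(s), so 2 row(s) emitted.
- class_id=NULL: no matching b row, dropped.
- class_id=3: 2 matching b row(s), so 2 row(s) emitted.
- class_id=6: 1 matching b row(s), so 1 row(s) emitted.
- class_id=5: 1 matching b row(s), so 1 row(s) emitted.
Total: 6 rows.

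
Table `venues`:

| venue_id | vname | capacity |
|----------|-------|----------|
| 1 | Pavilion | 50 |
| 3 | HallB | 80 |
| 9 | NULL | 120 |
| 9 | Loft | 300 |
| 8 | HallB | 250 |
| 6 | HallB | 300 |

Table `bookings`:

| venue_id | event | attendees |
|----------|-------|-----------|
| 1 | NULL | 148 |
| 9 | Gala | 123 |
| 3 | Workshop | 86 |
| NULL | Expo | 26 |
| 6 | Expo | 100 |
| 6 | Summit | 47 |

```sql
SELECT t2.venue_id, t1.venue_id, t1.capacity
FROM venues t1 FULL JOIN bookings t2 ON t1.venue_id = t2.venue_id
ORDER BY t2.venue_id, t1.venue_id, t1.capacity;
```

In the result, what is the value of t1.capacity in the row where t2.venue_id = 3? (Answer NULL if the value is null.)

FULL OUTER JOIN keeps every row from both sides; unmatched rows get NULL for the other side's columns.
Matching on t1.venue_id = t2.venue_id. A NULL in a compared column never satisfies the condition.
- venue_id=1: 1 matching t2 row(s), so 1 row(s) emitted.
- venue_id=3: 1 matching t2 row(s), so 1 row(s) emitted.
- venue_id=9: 1 matching t2 row(s), so 1 row(s) emitted.
- venue_id=9: 1 matching t2 row(s), so 1 row(s) emitted.
- venue_id=8: no t2 row matches, row kept with t2 columns NULL.
- venue_id=6: 2 matching t2 row(s), so 2 row(s) emitted.
- 1 t2 row(s) had no t1 match → kept, t1 columns NULL.

80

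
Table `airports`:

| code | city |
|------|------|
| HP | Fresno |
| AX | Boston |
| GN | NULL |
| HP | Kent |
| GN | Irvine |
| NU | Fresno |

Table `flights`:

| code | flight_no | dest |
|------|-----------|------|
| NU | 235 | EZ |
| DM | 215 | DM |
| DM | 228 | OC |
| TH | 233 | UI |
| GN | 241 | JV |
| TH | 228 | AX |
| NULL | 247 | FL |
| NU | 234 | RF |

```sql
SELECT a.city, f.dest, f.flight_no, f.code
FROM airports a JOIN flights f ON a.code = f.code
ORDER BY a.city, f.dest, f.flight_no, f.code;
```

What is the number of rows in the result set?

4

INNER JOIN keeps only pairs where the ON condition holds.
Matching on a.code = f.code. A NULL in a compared column never satisfies the condition.
- a (code=HP) has no partner → excluded.
- a (code=AX) has no partner → excluded.
- a (code=GN) pairs with 1 row(s) of f.
- a (code=HP) has no partner → excluded.
- a (code=GN) pairs with 1 row(s) of f.
- a (code=NU) pairs with 2 row(s) of f.
Total: 4 rows.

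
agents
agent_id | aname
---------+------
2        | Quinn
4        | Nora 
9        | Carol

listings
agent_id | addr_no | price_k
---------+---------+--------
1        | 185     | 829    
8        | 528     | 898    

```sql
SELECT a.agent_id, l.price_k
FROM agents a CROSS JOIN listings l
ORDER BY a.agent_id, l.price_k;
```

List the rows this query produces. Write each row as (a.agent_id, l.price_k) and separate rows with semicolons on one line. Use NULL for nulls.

(2, 829); (2, 898); (4, 829); (4, 898); (9, 829); (9, 898)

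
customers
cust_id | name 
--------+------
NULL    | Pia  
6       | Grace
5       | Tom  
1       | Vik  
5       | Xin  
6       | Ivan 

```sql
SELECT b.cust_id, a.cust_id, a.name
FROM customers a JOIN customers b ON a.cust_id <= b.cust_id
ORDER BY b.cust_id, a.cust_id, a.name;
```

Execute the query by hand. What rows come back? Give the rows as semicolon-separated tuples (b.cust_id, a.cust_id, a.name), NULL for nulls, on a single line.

INNER JOIN keeps only pairs where the ON condition holds.
Matching on a.cust_id <= b.cust_id. A NULL in a compared column never satisfies the condition.
- a row (cust_id=NULL): no match → dropped.
- a row (cust_id=6): matches 2 b row(s) → 2 output row(s).
- a row (cust_id=5): matches 4 b row(s) → 4 output row(s).
- a row (cust_id=1): matches 5 b row(s) → 5 output row(s).
- a row (cust_id=5): matches 4 b row(s) → 4 output row(s).
- a row (cust_id=6): matches 2 b row(s) → 2 output row(s).

(1, 1, Vik); (5, 1, Vik); (5, 1, Vik); (5, 5, Tom); (5, 5, Tom); (5, 5, Xin); (5, 5, Xin); (6, 1, Vik); (6, 1, Vik); (6, 5, Tom); (6, 5, Tom); (6, 5, Xin); (6, 5, Xin); (6, 6, Grace); (6, 6, Grace); (6, 6, Ivan); (6, 6, Ivan)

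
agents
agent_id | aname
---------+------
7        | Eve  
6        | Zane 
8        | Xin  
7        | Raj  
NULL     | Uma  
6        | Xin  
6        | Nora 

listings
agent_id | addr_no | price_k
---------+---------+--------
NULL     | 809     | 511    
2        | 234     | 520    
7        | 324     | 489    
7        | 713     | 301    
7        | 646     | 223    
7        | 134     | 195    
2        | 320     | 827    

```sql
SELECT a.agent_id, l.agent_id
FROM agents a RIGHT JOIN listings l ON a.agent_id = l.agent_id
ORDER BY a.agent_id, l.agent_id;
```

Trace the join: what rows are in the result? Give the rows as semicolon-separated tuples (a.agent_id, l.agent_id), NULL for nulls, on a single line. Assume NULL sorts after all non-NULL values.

(7, 7); (7, 7); (7, 7); (7, 7); (7, 7); (7, 7); (7, 7); (7, 7); (NULL, 2); (NULL, 2); (NULL, NULL)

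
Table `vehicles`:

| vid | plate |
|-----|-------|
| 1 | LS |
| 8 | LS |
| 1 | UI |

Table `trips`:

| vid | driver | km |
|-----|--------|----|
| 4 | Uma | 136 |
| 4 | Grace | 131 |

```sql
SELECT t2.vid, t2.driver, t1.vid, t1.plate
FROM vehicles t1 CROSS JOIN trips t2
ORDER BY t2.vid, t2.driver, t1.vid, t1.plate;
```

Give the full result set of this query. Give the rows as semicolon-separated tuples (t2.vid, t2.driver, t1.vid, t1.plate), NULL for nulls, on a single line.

CROSS JOIN pairs every row of `vehicles` with every row of `trips`: 3 × 2 = 6 rows.
After projecting and ordering:
t2.vid | t2.driver | t1.vid | t1.plate
4 | Grace | 1 | LS
4 | Grace | 1 | UI
4 | Grace | 8 | LS
4 | Uma | 1 | LS
4 | Uma | 1 | UI
4 | Uma | 8 | LS

(4, Grace, 1, LS); (4, Grace, 1, UI); (4, Grace, 8, LS); (4, Uma, 1, LS); (4, Uma, 1, UI); (4, Uma, 8, LS)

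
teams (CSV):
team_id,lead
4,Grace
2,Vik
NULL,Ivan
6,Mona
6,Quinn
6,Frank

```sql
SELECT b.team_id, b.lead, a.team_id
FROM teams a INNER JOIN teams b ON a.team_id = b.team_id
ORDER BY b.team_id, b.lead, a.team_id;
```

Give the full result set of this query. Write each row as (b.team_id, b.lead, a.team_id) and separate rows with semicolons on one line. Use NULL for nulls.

INNER JOIN keeps only pairs where the ON condition holds.
Matching on a.team_id = b.team_id. A NULL in a compared column never satisfies the condition.
- a[0] team_id=4 → 1 match(es) in b → 1 row(s).
- a[1] team_id=2 → 1 match(es) in b → 1 row(s).
- a[2] team_id=NULL → no match; dropped.
- a[3] team_id=6 → 3 match(es) in b → 3 row(s).
- a[4] team_id=6 → 3 match(es) in b → 3 row(s).
- a[5] team_id=6 → 3 match(es) in b → 3 row(s).

(2, Vik, 2); (4, Grace, 4); (6, Frank, 6); (6, Frank, 6); (6, Frank, 6); (6, Mona, 6); (6, Mona, 6); (6, Mona, 6); (6, Quinn, 6); (6, Quinn, 6); (6, Quinn, 6)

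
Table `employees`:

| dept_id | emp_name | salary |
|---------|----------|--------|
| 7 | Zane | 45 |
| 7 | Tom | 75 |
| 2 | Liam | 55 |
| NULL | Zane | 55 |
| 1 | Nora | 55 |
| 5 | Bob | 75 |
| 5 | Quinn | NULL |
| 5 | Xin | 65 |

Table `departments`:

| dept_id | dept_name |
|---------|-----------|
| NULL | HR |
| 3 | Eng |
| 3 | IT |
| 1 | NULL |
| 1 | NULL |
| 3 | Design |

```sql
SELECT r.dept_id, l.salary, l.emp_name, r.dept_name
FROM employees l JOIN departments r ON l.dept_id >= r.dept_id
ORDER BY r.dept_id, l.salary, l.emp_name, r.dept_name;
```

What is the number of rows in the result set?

29

INNER JOIN keeps only pairs where the ON condition holds.
Matching on l.dept_id >= r.dept_id. A NULL in a compared column never satisfies the condition.
- dept_id=7: 5 matching r row(s), so 5 row(s) emitted.
- dept_id=7: 5 matching r row(s), so 5 row(s) emitted.
- dept_id=2: 2 matching r row(s), so 2 row(s) emitted.
- dept_id=NULL: no matching r row, dropped.
- dept_id=1: 2 matching r row(s), so 2 row(s) emitted.
- dept_id=5: 5 matching r row(s), so 5 row(s) emitted.
- dept_id=5: 5 matching r row(s), so 5 row(s) emitted.
- dept_id=5: 5 matching r row(s), so 5 row(s) emitted.
Total: 29 rows.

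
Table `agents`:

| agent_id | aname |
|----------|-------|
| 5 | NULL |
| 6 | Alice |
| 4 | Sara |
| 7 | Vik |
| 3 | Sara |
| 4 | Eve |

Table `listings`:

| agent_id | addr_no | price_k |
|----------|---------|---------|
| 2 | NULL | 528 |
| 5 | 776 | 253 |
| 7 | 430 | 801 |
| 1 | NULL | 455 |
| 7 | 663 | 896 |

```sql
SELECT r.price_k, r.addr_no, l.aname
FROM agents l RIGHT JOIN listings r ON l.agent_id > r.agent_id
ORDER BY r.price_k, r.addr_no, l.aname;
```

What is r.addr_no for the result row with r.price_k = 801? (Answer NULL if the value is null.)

RIGHT JOIN keeps every row from `listings`; unmatched rows get NULL for `agents`'s columns.
Matching on l.agent_id > r.agent_id.
- agent_id=5: 2 matching r row(s), so 2 row(s) emitted.
- agent_id=6: 3 matching r row(s), so 3 row(s) emitted.
- agent_id=4: 2 matching r row(s), so 2 row(s) emitted.
- agent_id=7: 3 matching r row(s), so 3 row(s) emitted.
- agent_id=3: 2 matching r row(s), so 2 row(s) emitted.
- agent_id=4: 2 matching r row(s), so 2 row(s) emitted.
- 2 r row(s) had no l match → kept, l columns NULL.

430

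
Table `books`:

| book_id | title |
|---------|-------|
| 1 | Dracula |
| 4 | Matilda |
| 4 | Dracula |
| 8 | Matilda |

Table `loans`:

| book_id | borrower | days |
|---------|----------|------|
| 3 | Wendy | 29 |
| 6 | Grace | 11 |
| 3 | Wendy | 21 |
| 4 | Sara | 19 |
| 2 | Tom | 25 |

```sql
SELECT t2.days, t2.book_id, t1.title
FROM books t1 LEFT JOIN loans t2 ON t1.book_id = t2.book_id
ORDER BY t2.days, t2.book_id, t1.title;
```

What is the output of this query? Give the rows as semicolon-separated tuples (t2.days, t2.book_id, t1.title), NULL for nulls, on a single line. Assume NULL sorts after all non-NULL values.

LEFT JOIN keeps every row from `books`; unmatched rows get NULL for `loans`'s columns.
Matching on t1.book_id = t2.book_id.
Matched pairs: 2; unmatched t1 rows kept: 2.

(19, 4, Dracula); (19, 4, Matilda); (NULL, NULL, Dracula); (NULL, NULL, Matilda)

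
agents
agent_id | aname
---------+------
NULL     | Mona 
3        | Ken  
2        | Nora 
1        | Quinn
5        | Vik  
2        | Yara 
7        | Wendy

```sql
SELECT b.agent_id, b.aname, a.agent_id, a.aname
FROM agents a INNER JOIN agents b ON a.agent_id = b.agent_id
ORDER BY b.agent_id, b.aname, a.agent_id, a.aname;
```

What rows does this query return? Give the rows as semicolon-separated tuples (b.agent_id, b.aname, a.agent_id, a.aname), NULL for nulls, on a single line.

INNER JOIN keeps only pairs where the ON condition holds.
Matching on a.agent_id = b.agent_id. A NULL in a compared column never satisfies the condition.
Matched pairs: 8.

(1, Quinn, 1, Quinn); (2, Nora, 2, Nora); (2, Nora, 2, Yara); (2, Yara, 2, Nora); (2, Yara, 2, Yara); (3, Ken, 3, Ken); (5, Vik, 5, Vik); (7, Wendy, 7, Wendy)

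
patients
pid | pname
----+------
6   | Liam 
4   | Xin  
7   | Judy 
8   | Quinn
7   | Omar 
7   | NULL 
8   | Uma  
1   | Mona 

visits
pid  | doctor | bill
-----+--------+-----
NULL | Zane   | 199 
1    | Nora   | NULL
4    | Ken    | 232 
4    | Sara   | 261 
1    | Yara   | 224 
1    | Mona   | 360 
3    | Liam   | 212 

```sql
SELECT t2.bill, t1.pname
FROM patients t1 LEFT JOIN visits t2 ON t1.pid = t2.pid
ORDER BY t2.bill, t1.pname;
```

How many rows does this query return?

LEFT JOIN keeps every row from `patients`; unmatched rows get NULL for `visits`'s columns.
Matching on t1.pid = t2.pid. A NULL in a compared column never satisfies the condition.
- t1[0] pid=6 → no match; kept with NULLs on the t2 side.
- t1[1] pid=4 → 2 match(es) in t2 → 2 row(s).
- t1[2] pid=7 → no match; kept with NULLs on the t2 side.
- t1[3] pid=8 → no match; kept with NULLs on the t2 side.
- t1[4] pid=7 → no match; kept with NULLs on the t2 side.
- t1[5] pid=7 → no match; kept with NULLs on the t2 side.
- t1[6] pid=8 → no match; kept with NULLs on the t2 side.
- t1[7] pid=1 → 3 match(es) in t2 → 3 row(s).
Total: 5 matched + 6 padded = 11 rows.

11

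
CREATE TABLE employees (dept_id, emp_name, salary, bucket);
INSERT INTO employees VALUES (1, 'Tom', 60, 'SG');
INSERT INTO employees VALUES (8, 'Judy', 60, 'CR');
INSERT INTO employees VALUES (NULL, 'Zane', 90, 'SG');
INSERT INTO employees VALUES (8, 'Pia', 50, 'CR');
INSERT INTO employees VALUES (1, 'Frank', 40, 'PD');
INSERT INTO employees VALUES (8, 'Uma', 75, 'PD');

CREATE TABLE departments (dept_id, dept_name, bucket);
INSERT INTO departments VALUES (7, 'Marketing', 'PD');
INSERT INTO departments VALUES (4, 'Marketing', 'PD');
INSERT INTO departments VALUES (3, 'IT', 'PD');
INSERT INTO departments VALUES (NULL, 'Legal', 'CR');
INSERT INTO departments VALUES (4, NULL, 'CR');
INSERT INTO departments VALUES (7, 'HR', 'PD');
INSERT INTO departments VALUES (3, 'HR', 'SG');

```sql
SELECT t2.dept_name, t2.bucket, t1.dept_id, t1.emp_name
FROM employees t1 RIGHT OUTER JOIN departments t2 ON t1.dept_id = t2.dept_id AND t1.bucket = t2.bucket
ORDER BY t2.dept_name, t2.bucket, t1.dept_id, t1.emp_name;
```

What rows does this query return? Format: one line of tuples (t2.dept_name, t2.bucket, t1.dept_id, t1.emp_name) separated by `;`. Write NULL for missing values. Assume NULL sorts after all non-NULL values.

(HR, PD, NULL, NULL); (HR, SG, NULL, NULL); (IT, PD, NULL, NULL); (Legal, CR, NULL, NULL); (Marketing, PD, NULL, NULL); (Marketing, PD, NULL, NULL); (NULL, CR, NULL, NULL)

RIGHT JOIN keeps every row from `departments`; unmatched rows get NULL for `employees`'s columns.
Matching on t1.dept_id = t2.dept_id AND t1.bucket = t2.bucket. A NULL in a compared column never satisfies the condition.
- t1 (dept_id=1, bucket=SG) has no partner in t2.
- t1 (dept_id=8, bucket=CR) has no partner in t2.
- t1 (dept_id=NULL, bucket=SG) has no partner in t2.
- t1 (dept_id=8, bucket=CR) has no partner in t2.
- t1 (dept_id=1, bucket=PD) has no partner in t2.
- t1 (dept_id=8, bucket=PD) has no partner in t2.
- 7 row(s) from t2 found no t1 partner → padded with NULL.
After projecting and ordering:
t2.dept_name | t2.bucket | t1.dept_id | t1.emp_name
HR | PD | NULL | NULL
HR | SG | NULL | NULL
IT | PD | NULL | NULL
Legal | CR | NULL | NULL
Marketing | PD | NULL | NULL
Marketing | PD | NULL | NULL
NULL | CR | NULL | NULL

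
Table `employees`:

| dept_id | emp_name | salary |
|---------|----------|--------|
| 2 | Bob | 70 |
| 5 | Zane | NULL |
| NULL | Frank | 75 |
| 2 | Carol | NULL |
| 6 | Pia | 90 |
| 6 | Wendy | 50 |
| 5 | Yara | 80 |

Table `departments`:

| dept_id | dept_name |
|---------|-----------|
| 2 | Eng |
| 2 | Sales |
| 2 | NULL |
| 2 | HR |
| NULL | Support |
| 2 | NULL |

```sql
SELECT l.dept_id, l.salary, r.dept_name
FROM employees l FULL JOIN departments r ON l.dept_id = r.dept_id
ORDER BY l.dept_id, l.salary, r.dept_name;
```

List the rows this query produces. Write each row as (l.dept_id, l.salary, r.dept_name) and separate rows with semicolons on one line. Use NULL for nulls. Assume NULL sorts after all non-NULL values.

(2, 70, Eng); (2, 70, HR); (2, 70, Sales); (2, 70, NULL); (2, 70, NULL); (2, NULL, Eng); (2, NULL, HR); (2, NULL, Sales); (2, NULL, NULL); (2, NULL, NULL); (5, 80, NULL); (5, NULL, NULL); (6, 50, NULL); (6, 90, NULL); (NULL, 75, NULL); (NULL, NULL, Support)

FULL OUTER JOIN keeps every row from both sides; unmatched rows get NULL for the other side's columns.
Matching on l.dept_id = r.dept_id. A NULL in a compared column never satisfies the condition.
Matched pairs: 10; unmatched l rows kept: 5; unmatched r rows kept: 1.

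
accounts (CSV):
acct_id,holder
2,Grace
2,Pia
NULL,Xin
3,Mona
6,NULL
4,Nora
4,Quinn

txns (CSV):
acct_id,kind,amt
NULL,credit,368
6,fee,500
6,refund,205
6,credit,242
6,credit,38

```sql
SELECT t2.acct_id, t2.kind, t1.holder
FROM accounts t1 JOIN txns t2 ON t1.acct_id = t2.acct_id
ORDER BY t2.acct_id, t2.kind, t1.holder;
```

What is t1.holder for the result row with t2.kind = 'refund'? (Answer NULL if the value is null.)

NULL

INNER JOIN keeps only pairs where the ON condition holds.
Matching on t1.acct_id = t2.acct_id. A NULL in a compared column never satisfies the condition.
- t1 (acct_id=2) has no partner → excluded.
- t1 (acct_id=2) has no partner → excluded.
- t1 (acct_id=NULL) has no partner → excluded.
- t1 (acct_id=3) has no partner → excluded.
- t1 (acct_id=6) pairs with 4 row(s) of t2.
- t1 (acct_id=4) has no partner → excluded.
- t1 (acct_id=4) has no partner → excluded.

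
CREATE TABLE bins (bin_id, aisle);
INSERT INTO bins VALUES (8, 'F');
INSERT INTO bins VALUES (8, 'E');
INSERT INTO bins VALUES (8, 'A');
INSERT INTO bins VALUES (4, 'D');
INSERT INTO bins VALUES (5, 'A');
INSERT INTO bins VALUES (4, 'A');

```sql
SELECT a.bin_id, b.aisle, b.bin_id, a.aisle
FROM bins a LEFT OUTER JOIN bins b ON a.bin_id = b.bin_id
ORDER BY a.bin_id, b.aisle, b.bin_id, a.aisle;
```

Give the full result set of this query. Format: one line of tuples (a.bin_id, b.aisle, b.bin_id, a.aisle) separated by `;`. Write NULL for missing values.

LEFT JOIN keeps every row from `bins a`; unmatched rows get NULL for `bins b`'s columns.
Matching on a.bin_id = b.bin_id.
Matched pairs: 14; unmatched a rows kept: 0.

(4, A, 4, A); (4, A, 4, D); (4, D, 4, A); (4, D, 4, D); (5, A, 5, A); (8, A, 8, A); (8, A, 8, E); (8, A, 8, F); (8, E, 8, A); (8, E, 8, E); (8, E, 8, F); (8, F, 8, A); (8, F, 8, E); (8, F, 8, F)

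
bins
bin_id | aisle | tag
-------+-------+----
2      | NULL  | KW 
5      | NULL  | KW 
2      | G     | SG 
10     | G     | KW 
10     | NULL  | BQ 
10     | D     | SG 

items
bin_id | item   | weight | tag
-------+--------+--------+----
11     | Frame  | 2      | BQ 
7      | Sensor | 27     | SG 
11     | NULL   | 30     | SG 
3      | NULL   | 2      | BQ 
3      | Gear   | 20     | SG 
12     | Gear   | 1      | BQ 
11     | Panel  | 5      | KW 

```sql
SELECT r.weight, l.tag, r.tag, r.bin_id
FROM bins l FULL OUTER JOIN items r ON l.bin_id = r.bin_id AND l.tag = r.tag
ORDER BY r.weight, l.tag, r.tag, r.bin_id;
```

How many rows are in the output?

13

FULL OUTER JOIN keeps every row from both sides; unmatched rows get NULL for the other side's columns.
Matching on l.bin_id = r.bin_id AND l.tag = r.tag.
- bin_id=2, tag=KW: no r row matches, row kept with r columns NULL.
- bin_id=5, tag=KW: no r row matches, row kept with r columns NULL.
- bin_id=2, tag=SG: no r row matches, row kept with r columns NULL.
- bin_id=10, tag=KW: no r row matches, row kept with r columns NULL.
- bin_id=10, tag=BQ: no r row matches, row kept with r columns NULL.
- bin_id=10, tag=SG: no r row matches, row kept with r columns NULL.
- plus 7 unmatched r row(s), each kept with NULL l columns.
Total: 0 matched + 13 padded = 13 rows.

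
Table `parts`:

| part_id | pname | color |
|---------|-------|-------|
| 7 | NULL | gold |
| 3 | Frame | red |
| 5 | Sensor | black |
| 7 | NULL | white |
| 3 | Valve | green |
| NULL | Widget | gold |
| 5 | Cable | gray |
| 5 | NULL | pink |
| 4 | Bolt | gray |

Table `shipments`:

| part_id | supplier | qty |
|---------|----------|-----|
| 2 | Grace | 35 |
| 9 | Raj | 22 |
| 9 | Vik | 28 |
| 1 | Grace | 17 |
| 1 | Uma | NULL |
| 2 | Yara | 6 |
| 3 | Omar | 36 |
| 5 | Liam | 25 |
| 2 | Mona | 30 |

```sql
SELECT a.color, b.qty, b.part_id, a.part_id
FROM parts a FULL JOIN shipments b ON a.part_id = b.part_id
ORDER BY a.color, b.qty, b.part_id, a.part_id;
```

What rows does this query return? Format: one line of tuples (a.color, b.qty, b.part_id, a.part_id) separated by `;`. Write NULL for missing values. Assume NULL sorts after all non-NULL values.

FULL OUTER JOIN keeps every row from both sides; unmatched rows get NULL for the other side's columns.
Matching on a.part_id = b.part_id. A NULL in a compared column never satisfies the condition.
Matched pairs: 5; unmatched a rows kept: 4; unmatched b rows kept: 7.

(black, 25, 5, 5); (gold, NULL, NULL, 7); (gold, NULL, NULL, NULL); (gray, 25, 5, 5); (gray, NULL, NULL, 4); (green, 36, 3, 3); (pink, 25, 5, 5); (red, 36, 3, 3); (white, NULL, NULL, 7); (NULL, 6, 2, NULL); (NULL, 17, 1, NULL); (NULL, 22, 9, NULL); (NULL, 28, 9, NULL); (NULL, 30, 2, NULL); (NULL, 35, 2, NULL); (NULL, NULL, 1, NULL)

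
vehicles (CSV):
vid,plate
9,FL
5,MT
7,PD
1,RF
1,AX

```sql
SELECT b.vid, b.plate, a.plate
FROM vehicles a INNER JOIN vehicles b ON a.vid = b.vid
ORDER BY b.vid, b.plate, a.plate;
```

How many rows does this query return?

7

INNER JOIN keeps only pairs where the ON condition holds.
Matching on a.vid = b.vid.
- a row (vid=9): matches 1 b row(s) → 1 output row(s).
- a row (vid=5): matches 1 b row(s) → 1 output row(s).
- a row (vid=7): matches 1 b row(s) → 1 output row(s).
- a row (vid=1): matches 2 b row(s) → 2 output row(s).
- a row (vid=1): matches 2 b row(s) → 2 output row(s).
Total: 7 rows.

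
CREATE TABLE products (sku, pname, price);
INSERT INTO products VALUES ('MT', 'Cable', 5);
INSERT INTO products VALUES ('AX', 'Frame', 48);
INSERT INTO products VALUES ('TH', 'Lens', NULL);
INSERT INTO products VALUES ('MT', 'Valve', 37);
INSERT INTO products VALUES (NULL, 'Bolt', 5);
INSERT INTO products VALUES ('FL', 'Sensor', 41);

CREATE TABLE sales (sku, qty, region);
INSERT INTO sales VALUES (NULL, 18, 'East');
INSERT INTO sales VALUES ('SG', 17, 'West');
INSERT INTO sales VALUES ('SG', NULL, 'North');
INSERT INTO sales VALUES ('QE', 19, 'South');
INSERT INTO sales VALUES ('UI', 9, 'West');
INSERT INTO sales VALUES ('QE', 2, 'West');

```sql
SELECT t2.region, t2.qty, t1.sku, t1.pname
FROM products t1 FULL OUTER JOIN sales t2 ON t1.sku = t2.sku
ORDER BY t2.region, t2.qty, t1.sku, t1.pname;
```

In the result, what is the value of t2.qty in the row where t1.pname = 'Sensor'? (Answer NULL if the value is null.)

FULL OUTER JOIN keeps every row from both sides; unmatched rows get NULL for the other side's columns.
Matching on t1.sku = t2.sku. A NULL in a compared column never satisfies the condition.
Matched pairs: 0; unmatched t1 rows kept: 6; unmatched t2 rows kept: 6.

NULL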